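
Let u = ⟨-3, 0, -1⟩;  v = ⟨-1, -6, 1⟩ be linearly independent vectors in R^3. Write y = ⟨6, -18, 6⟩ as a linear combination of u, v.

y = -3u + 3v

Set up the augmented matrix [u | v | y] and row-reduce.
The system has the unique solution (c₁, c₂) = (-3, 3).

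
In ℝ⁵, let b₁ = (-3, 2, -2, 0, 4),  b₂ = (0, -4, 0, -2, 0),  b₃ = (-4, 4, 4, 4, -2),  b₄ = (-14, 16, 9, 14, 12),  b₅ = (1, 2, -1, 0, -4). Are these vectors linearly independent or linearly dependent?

Form the 5×5 matrix with these as columns; its determinant is 0.
A zero determinant means the columns are linearly dependent.

linearly dependent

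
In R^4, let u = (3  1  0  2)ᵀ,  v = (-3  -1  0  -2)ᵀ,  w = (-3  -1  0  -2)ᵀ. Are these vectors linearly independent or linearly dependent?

Place the vectors as rows of a 3×4 matrix and reduce to echelon form.
The reduction yields 1 nonzero row, so the rank is 1.
Since rank 1 < 3, the set is linearly dependent.
Indeed u + v = 0.

linearly dependent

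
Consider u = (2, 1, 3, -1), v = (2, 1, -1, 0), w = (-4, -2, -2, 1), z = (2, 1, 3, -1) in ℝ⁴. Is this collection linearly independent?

Place the vectors as rows of a 4×4 matrix and reduce to echelon form.
The reduction yields 2 nonzero rows, so the rank is 2.
Since rank 2 < 4, the set is linearly dependent.
Indeed u + v + w = 0.

linearly dependent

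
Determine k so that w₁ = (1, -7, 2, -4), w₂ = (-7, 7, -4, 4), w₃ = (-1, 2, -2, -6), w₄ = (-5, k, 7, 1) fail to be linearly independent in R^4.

k = -51/2

The set is linearly dependent precisely when det[w₁; w₂; w₃; w₄] = 0.
Expanding, det = -100*k - 2550.
Setting this to zero gives k = -51/2.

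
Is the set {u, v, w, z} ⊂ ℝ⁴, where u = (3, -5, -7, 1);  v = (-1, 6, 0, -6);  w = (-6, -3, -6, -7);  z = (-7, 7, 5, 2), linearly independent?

Place the vectors as rows of a 4×4 matrix and reduce to echelon form.
The reduction yields 4 nonzero rows, so the rank is 4.
Since rank = 4 (the number of vectors), the set is linearly independent.

linearly independent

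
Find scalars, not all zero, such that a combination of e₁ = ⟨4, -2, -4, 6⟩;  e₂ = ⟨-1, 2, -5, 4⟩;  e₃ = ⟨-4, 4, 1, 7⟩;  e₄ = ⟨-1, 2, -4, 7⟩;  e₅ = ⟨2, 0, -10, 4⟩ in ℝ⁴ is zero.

Set up α₁e₁ + … + α₅e₅ = 0 and solve the homogeneous system.
One solution (up to scaling) is (0, 1, -1, 1, -1).

e₂ - e₃ + e₄ - e₅ = 0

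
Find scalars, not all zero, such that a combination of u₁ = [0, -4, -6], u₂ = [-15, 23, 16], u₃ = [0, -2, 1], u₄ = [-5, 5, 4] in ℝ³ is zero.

Row-reduce the matrix with u₁, u₂, u₃, u₄ as columns; the null space gives the coefficients.
One solution (up to scaling) is (1, 1, 2, -3).

u₁ + u₂ + 2u₃ - 3u₄ = 0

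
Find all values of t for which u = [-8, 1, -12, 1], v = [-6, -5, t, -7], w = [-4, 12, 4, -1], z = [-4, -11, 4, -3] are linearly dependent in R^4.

t = 20

Dependence holds iff the 4×4 matrix [u v w z] is singular.
Cofactor expansion gives det = 9200 - 460*t.
Setting this to zero gives t = 20.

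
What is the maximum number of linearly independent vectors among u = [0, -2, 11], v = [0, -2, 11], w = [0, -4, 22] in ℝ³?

1

Form the matrix with u, v, w as columns and reduce.
Reduction leaves 1 leading entry, giving rank 1.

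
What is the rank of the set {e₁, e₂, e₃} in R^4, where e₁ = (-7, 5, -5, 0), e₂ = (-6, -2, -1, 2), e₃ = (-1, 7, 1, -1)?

rank 3

Row-reduce the 3×4 matrix with these as rows.
Reduction leaves 3 leading entries, giving rank 3.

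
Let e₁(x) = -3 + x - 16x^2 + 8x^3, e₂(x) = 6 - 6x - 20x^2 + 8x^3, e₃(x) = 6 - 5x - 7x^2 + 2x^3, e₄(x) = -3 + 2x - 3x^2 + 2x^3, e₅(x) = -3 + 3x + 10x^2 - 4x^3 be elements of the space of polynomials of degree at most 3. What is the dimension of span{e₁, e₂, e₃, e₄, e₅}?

Use coordinates relative to {1, x, …, x^3}.
Form the matrix with e₁, e₂, e₃, e₄, e₅ as columns and reduce.
The echelon form has 2 nonzero rows, so the rank is 2.
(With 5 elements in a 4-dimensional space the rank is at most 4.)

dim = 2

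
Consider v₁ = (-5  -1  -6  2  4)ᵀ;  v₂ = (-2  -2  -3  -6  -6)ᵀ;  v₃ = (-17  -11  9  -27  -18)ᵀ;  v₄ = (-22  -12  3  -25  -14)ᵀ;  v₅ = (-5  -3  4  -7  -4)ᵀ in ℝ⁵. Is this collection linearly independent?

linearly dependent

The matrix [v₁|v₂|v₃|v₄|v₅] has determinant 0.
A zero determinant means the columns are linearly dependent.
Indeed v₁ + v₃ - v₄ = 0.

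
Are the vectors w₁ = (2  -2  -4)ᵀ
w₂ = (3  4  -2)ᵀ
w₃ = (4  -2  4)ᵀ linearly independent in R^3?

linearly independent

Place the vectors as rows of a 3×3 matrix and reduce to echelon form.
The reduction yields 3 nonzero rows, so the rank is 3.
Since rank = 3 (the number of vectors), the set is linearly independent.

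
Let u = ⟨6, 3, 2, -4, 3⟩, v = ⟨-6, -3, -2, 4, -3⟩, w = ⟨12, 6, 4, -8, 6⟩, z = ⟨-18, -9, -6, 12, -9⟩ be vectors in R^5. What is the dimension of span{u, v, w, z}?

Apply Gaussian elimination to the matrix whose rows are u, v, w, z.
Reduction leaves 1 leading entry, giving rank 1.

1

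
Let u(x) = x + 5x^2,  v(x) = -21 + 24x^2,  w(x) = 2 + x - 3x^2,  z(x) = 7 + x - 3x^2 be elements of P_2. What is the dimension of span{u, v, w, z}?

Use coordinates relative to {1, x, x^2}.
Put the 3×4 matrix [u|v|w|z] into echelon form.
There are 3 pivot columns, so rank = 3.
(With 4 elements in a 3-dimensional space the rank is at most 3.)

3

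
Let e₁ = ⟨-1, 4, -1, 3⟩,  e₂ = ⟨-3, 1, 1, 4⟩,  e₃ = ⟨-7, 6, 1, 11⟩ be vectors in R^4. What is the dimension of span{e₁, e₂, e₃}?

Form the matrix with e₁, e₂, e₃ as columns and reduce.
Exactly 2 pivots survive; hence the rank is 2.

dim = 2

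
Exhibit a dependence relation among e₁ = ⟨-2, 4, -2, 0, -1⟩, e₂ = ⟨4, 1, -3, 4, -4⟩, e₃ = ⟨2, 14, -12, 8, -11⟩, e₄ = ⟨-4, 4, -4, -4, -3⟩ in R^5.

3e₁ + 2e₂ - e₃ = 0

Row-reduce the matrix with e₁, e₂, e₃, e₄ as columns; the null space gives the coefficients.
A generator of the null space is (3, 2, -1, 0).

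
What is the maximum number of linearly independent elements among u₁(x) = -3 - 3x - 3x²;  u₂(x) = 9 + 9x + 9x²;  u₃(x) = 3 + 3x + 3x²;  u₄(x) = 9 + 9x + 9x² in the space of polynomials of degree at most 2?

Represent each element by its coordinate vector in ℝ³.
Form the matrix with u₁, u₂, u₃, u₄ as columns and reduce.
Reduction leaves 1 leading entry, giving rank 1.
(With 4 elements in a 3-dimensional space the rank is at most 3.)

1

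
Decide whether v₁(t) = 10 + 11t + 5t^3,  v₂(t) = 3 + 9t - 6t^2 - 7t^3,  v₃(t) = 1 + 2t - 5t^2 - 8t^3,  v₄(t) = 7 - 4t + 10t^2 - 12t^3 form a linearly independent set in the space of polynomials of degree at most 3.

Take coordinates with respect to the standard basis {1, t, …, t^3}.
The matrix [v₁|v₂|v₃|v₄] has determinant 6666.
A nonzero determinant means the columns are linearly independent.

linearly independent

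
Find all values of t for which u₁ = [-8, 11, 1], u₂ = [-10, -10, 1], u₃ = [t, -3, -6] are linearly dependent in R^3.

t = 54

Place the vectors as rows of a 3×3 matrix; dependence ⇔ determinant zero.
The determinant works out to 21*t - 1134.
Solving 21*t - 1134 = 0 yields t = 54.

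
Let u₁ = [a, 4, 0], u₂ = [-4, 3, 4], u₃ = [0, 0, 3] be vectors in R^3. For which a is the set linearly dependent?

a = -16/3

The set is linearly dependent precisely when det[u₁; u₂; u₃] = 0.
The determinant works out to 9*a + 48.
This vanishes exactly when a = -16/3.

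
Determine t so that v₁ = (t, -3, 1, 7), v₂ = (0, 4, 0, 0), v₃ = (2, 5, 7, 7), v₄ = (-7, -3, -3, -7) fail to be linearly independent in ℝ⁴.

t = 19/2

The set is linearly dependent precisely when det[v₁; v₂; v₃; v₄] = 0.
Cofactor expansion gives det = 1064 - 112*t.
This vanishes exactly when t = 19/2.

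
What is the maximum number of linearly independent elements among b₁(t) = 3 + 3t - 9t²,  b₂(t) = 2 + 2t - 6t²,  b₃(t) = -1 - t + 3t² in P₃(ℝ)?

1

Represent each element by its coordinate vector in ℝ⁴.
Apply Gaussian elimination to the matrix whose rows are b₁, b₂, b₃.
Exactly 1 pivot survives; hence the rank is 1.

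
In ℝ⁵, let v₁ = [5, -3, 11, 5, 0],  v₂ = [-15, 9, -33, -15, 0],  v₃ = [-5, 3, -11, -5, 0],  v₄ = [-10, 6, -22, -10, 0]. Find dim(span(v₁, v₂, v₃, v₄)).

Form the matrix with v₁, v₂, v₃, v₄ as columns and reduce.
There is 1 pivot column, so rank = 1.

dim = 1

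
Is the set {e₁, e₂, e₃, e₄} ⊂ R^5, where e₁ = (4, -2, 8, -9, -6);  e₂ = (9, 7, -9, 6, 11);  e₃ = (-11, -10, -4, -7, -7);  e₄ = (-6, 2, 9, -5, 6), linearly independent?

Row-reduce the matrix whose columns are e₁, e₂, e₃, e₄.
The reduction yields 4 nonzero rows, so the rank is 4.
Since rank = 4 (the number of vectors), the set is linearly independent.

linearly independent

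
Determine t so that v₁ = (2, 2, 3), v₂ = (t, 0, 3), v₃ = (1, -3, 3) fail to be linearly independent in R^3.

The vectors are dependent exactly when the determinant of the matrix with rows v₁, v₂, v₃ vanishes.
The determinant works out to 24 - 15*t.
Solving 24 - 15*t = 0 yields t = 8/5.

t = 8/5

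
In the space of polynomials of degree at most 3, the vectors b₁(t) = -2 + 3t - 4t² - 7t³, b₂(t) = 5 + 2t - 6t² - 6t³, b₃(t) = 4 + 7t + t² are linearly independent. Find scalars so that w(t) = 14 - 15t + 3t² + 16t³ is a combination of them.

Take coordinate vectors relative to {1, t, …, t³}.
Write w = α₁b₁ + … + α₃b₃ and equate components.
Row-reducing the augmented matrix gives the unique coefficients (α₁, α₂, α₃) = (-4, 2, -1).

w = -4b₁ + 2b₂ - b₃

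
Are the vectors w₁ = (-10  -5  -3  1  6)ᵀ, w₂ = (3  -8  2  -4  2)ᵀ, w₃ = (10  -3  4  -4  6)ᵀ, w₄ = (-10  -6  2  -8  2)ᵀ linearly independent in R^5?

Row-reduce the matrix whose columns are w₁, w₂, w₃, w₄.
The reduction yields 4 nonzero rows, so the rank is 4.
Since rank = 4 (the number of vectors), the set is linearly independent.

linearly independent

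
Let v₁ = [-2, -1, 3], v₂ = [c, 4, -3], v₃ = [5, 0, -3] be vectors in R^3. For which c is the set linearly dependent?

The set is linearly dependent precisely when det[v₁; v₂; v₃] = 0.
The determinant works out to -3*c - 21.
Setting this to zero gives c = -7.

c = -7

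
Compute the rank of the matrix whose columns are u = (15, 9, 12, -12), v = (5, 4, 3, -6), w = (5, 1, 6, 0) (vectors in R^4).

Form the matrix with u, v, w as columns and reduce.
There are 2 pivot columns, so rank = 2.

2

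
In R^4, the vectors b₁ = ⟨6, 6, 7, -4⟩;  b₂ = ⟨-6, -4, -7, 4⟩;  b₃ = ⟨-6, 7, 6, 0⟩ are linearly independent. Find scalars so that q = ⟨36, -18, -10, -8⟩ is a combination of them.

q = b₁ - b₂ - 4b₃

Write q = c₁b₁ + … + c₃b₃ and equate components.
The system has the unique solution (c₁, c₂, c₃) = (1, -1, -4).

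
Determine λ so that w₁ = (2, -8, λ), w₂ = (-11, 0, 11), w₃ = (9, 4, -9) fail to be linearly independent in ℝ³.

λ = -2

The set is linearly dependent precisely when det[w₁; w₂; w₃] = 0.
Expanding, det = -44*λ - 88.
This vanishes exactly when λ = -2.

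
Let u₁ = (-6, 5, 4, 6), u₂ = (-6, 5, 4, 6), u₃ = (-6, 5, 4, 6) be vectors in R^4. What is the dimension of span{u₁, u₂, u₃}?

1

Apply Gaussian elimination to the matrix whose rows are u₁, u₂, u₃.
The echelon form has 1 nonzero row, so the rank is 1.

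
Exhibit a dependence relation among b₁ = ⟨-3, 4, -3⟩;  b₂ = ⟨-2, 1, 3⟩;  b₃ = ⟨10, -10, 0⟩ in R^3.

Row-reduce the matrix with b₁, b₂, b₃ as columns; the null space gives the coefficients.
One solution (up to scaling) is (2, 2, 1).

2b₁ + 2b₂ + b₃ = 0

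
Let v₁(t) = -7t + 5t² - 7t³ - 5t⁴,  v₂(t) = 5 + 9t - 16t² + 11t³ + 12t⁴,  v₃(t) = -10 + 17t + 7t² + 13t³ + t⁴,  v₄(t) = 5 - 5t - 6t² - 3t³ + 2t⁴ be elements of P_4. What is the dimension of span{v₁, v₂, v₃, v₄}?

Pass to coordinate vectors with respect to the basis {1, t, …, t⁴}.
Row-reduce the 4×5 matrix with these as rows.
Exactly 2 pivots survive; hence the rank is 2.

dim = 2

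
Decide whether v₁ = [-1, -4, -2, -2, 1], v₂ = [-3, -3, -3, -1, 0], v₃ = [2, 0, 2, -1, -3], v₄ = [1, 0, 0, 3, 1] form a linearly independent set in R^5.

linearly independent

Row-reduce the matrix whose columns are v₁, v₂, v₃, v₄.
The reduction yields 4 nonzero rows, so the rank is 4.
Since rank = 4 (the number of vectors), the set is linearly independent.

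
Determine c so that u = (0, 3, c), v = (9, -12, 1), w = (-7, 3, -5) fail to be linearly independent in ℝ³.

c = 2

Place the vectors as rows of a 3×3 matrix; dependence ⇔ determinant zero.
Cofactor expansion gives det = 114 - 57*c.
This vanishes exactly when c = 2.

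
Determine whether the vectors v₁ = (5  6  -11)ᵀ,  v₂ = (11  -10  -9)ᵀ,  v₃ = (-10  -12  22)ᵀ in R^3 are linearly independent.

Row-reduce the matrix whose columns are v₁, v₂, v₃.
The reduction yields 2 nonzero rows, so the rank is 2.
Since rank 2 < 3, the set is linearly dependent.

linearly dependent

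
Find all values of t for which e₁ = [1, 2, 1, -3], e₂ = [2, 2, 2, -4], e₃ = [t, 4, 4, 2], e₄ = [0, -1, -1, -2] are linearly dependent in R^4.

t = 3/2

Place the vectors as rows of a 4×4 matrix; dependence ⇔ determinant zero.
Cofactor expansion gives det = 12 - 8*t.
Solving 12 - 8*t = 0 yields t = 3/2.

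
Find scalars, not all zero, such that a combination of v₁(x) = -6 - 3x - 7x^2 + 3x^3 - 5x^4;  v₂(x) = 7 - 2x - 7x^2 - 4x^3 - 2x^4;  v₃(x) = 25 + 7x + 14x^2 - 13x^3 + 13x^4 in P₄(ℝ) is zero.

Take coordinates with respect to {1, x, …, x^4}.
Solve the homogeneous system with v₁, v₂, v₃ as columns by row-reducing the coefficient matrix.
One solution (up to scaling) is (3, -1, 1).

3v₁ - v₂ + v₃ = 0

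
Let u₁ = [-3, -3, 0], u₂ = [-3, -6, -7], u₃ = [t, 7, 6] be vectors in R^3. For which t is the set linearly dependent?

The set is linearly dependent precisely when det[u₁; u₂; u₃] = 0.
Expanding, det = 21*t - 93.
Setting this to zero gives t = 31/7.

t = 31/7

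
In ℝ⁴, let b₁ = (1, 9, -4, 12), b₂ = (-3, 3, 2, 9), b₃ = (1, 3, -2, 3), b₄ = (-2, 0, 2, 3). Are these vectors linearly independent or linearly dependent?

Row-reduce the matrix whose columns are b₁, b₂, b₃, b₄.
The reduction yields 2 nonzero rows, so the rank is 2.
Since rank 2 < 4, the set is linearly dependent.
Indeed 2b₁ - b₂ - 5b₃ = 0.

linearly dependent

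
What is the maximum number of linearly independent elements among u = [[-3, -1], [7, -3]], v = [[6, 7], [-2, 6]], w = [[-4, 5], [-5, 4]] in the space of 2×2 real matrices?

3

Use coordinates relative to {E₁₁, E₁₂, E₂₁, E₂₂}.
Form the matrix with u, v, w as columns and reduce.
The echelon form has 3 nonzero rows, so the rank is 3.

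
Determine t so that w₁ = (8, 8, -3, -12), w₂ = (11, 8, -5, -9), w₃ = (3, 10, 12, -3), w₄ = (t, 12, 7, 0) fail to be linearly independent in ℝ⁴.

The set is linearly dependent precisely when det[w₁; w₂; w₃; w₄] = 0.
Expanding, det = 570*t - 6384.
This vanishes exactly when t = 56/5.

t = 56/5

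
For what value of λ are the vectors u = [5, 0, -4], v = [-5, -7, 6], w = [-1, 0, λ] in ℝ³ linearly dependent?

The set is linearly dependent precisely when det[u; v; w] = 0.
Cofactor expansion gives det = 28 - 35*λ.
This vanishes exactly when λ = 4/5.

λ = 4/5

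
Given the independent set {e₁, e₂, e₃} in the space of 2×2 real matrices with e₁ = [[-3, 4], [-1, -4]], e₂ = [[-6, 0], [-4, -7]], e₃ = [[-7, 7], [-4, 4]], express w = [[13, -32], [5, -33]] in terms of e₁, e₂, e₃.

Identify each element with its coordinate vector in ℝ⁴ via {E₁₁, E₁₂, E₂₁, E₂₂}.
Solve the system with e₁, e₂, e₃ as columns and w as the right-hand side.
The system has the unique solution (a₁, a₂, a₃) = (-1, 3, -4).

w = -e₁ + 3e₂ - 4e₃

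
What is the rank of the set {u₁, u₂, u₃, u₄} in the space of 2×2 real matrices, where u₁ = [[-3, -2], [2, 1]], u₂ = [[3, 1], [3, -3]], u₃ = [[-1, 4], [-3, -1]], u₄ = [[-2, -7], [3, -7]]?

Pass to coordinate vectors with respect to the basis {E₁₁, E₁₂, E₂₁, E₂₂}.
Apply Gaussian elimination to the matrix whose rows are u₁, u₂, u₃, u₄.
The echelon form has 4 nonzero rows, so the rank is 4.

rank 4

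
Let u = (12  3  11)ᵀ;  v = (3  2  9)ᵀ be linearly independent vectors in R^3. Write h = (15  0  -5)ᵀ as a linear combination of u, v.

Write h = a₁u + a₂v and equate components.
Back-substitution yields (a₁, a₂) = (2, -3).

h = 2u - 3v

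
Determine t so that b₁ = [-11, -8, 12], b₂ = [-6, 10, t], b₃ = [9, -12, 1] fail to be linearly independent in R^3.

t = -11/6

Dependence holds iff the 3×3 matrix [b₁ b₂ b₃] is singular.
Expanding, det = -204*t - 374.
Solving -204*t - 374 = 0 yields t = -11/6.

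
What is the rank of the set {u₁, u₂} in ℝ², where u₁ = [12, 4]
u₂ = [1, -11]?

Row-reduce the 2×2 matrix with these as rows.
Exactly 2 pivots survive; hence the rank is 2.

2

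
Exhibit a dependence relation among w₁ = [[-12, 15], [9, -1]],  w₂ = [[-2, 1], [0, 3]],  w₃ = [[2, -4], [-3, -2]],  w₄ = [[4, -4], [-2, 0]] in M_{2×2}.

w₁ + w₂ + w₃ + 3w₄ = 0

Write each element as a vector in ℝ⁴ using {E₁₁, E₁₂, E₂₁, E₂₂}.
Set up α₁w₁ + … + α₄w₄ = 0 and solve the homogeneous system.
One solution (up to scaling) is (1, 1, 1, 3).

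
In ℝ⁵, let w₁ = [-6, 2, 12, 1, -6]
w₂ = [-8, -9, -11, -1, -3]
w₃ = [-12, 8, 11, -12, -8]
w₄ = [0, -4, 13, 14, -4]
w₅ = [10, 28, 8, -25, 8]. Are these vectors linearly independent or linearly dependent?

linearly dependent

The matrix [w₁|w₂|w₃|w₄|w₅] has determinant 0.
A zero determinant means the columns are linearly dependent.
Indeed 2w₁ - w₃ - w₄ = 0.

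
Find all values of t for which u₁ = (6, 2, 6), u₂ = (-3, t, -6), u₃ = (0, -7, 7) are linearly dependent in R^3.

t = 2

Dependence holds iff the 3×3 matrix [u₁ u₂ u₃] is singular.
Cofactor expansion gives det = 42*t - 84.
This vanishes exactly when t = 2.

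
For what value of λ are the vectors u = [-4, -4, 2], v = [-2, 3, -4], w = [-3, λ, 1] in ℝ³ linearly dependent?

λ = -5/2

The set is linearly dependent precisely when det[u; v; w] = 0.
Expanding, det = -20*λ - 50.
Setting this to zero gives λ = -5/2.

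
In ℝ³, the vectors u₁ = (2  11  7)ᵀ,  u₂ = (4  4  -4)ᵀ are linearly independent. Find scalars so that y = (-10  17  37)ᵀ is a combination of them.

y = 3u₁ - 4u₂

Solve the system with u₁, u₂ as columns and y as the right-hand side.
Row-reducing the augmented matrix gives the unique coefficients (a₁, a₂) = (3, -4).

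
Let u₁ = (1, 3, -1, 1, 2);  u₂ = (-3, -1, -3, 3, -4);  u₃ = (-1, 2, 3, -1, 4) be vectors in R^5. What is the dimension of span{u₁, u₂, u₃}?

dim = 3

Put the 5×3 matrix [u₁|u₂|u₃] into echelon form.
Reduction leaves 3 leading entries, giving rank 3.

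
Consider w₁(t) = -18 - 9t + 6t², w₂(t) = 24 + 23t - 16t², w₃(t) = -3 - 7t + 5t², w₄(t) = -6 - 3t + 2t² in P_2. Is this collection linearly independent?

linearly dependent

Write each element as a coordinate vector in ℝ³ using {1, t, t²}.
There are 4 vectors in a 3-dimensional space, so they cannot be linearly independent.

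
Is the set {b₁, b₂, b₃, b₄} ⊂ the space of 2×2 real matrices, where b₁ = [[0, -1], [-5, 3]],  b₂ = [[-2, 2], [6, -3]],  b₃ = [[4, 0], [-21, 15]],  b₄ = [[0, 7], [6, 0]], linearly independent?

Write each element as a coordinate vector in ℝ⁴ using {E₁₁, E₁₂, E₂₁, E₂₂}.
The matrix [b₁|b₂|b₃|b₄] has determinant 0.
A zero determinant means the columns are linearly dependent.
Indeed 3b₁ - 2b₂ - b₃ + b₄ = 0.

linearly dependent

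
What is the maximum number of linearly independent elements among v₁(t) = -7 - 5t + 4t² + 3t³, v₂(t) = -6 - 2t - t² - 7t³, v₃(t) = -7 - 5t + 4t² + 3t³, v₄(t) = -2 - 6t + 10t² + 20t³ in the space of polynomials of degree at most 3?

2

Use coordinates relative to {1, t, …, t³}.
Put the 4×4 matrix [v₁|v₂|v₃|v₄] into echelon form.
Reduction leaves 2 leading entries, giving rank 2.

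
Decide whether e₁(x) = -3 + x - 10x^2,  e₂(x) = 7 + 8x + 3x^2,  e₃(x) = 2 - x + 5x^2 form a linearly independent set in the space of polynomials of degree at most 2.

Write each element as a coordinate vector in ℝ³ using {1, x, x^2}.
Place the vectors as rows of a 3×3 matrix and reduce to echelon form.
The reduction yields 3 nonzero rows, so the rank is 3.
Since rank = 3 (the number of vectors), the set is linearly independent.

linearly independent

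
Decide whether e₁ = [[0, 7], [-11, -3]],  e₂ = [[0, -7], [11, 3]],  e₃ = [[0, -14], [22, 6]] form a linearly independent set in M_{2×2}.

Take coordinates with respect to the standard basis {E₁₁, E₁₂, E₂₁, E₂₂}.
One vector is a scalar multiple of another, so the set is dependent.

linearly dependent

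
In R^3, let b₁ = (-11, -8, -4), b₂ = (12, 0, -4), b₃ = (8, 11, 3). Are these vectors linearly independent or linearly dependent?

The matrix [b₁|b₂|b₃] has determinant -468.
A nonzero determinant means the columns are linearly independent.

linearly independent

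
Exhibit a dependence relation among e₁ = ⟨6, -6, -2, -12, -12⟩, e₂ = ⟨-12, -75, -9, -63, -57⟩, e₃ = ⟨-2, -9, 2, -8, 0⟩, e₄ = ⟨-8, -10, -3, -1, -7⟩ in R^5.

3e₁ - e₂ + 3e₃ + 3e₄ = 0

Set up α₁e₁ + … + α₄e₄ = 0 and solve the homogeneous system.
One solution (up to scaling) is (3, -1, 3, 3).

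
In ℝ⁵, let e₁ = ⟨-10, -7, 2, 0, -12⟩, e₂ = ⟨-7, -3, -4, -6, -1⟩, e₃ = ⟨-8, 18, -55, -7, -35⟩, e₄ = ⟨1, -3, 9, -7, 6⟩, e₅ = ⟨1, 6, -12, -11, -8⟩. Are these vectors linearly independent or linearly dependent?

linearly dependent

Place the vectors as rows of a 5×5 matrix and reduce to echelon form.
The reduction yields 4 nonzero rows, so the rank is 4.
Since rank 4 < 5, the set is linearly dependent.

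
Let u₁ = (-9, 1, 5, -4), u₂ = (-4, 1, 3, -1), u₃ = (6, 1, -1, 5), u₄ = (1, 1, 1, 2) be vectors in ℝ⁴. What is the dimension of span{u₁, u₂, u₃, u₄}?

2

Put the 4×4 matrix [u₁|u₂|u₃|u₄] into echelon form.
Reduction leaves 2 leading entries, giving rank 2.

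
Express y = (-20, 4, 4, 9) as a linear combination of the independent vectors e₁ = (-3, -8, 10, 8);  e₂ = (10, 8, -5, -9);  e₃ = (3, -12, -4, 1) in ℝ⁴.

Write y = α₁e₁ + … + α₃e₃ and equate components.
Row-reducing the augmented matrix gives the unique coefficients (α₁, α₂, α₃) = (-1, -2, -1).

y = -e₁ - 2e₂ - e₃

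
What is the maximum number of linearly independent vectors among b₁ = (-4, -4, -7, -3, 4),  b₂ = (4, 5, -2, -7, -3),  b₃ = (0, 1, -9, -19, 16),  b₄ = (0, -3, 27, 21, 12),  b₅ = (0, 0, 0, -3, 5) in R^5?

3

Row-reduce the 5×5 matrix with these as rows.
The echelon form has 3 nonzero rows, so the rank is 3.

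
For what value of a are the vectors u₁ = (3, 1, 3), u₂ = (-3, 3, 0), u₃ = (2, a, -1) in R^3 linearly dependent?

Place the vectors as rows of a 3×3 matrix; dependence ⇔ determinant zero.
The determinant works out to -9*a - 30.
This vanishes exactly when a = -10/3.

a = -10/3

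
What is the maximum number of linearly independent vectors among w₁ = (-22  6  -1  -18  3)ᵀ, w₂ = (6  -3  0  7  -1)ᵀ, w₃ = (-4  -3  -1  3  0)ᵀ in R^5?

Put the 5×3 matrix [w₁|w₂|w₃] into echelon form.
Exactly 2 pivots survive; hence the rank is 2.

2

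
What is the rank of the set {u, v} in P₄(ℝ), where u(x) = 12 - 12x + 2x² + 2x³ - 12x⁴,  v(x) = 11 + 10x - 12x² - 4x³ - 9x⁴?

2

Pass to coordinate vectors with respect to the basis {1, x, …, x⁴}.
Apply Gaussian elimination to the matrix whose rows are u, v.
Exactly 2 pivots survive; hence the rank is 2.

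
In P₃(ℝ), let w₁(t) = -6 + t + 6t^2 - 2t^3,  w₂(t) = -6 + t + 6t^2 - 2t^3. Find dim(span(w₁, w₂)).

Pass to coordinate vectors with respect to the basis {1, t, …, t^3}.
Apply Gaussian elimination to the matrix whose rows are w₁, w₂.
There is 1 pivot column, so rank = 1.

1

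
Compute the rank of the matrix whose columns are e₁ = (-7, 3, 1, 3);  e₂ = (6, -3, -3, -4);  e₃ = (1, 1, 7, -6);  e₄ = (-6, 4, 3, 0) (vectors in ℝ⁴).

Put the 4×4 matrix [e₁|e₂|e₃|e₄] into echelon form.
The echelon form has 4 nonzero rows, so the rank is 4.

rank 4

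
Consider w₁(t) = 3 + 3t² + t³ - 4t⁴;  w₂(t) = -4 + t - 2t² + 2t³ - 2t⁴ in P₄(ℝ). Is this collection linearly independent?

Take coordinates with respect to the standard basis {1, t, …, t⁴}.
Place the vectors as rows of a 2×5 matrix and reduce to echelon form.
The reduction yields 2 nonzero rows, so the rank is 2.
Since rank = 2 (the number of vectors), the set is linearly independent.

linearly independent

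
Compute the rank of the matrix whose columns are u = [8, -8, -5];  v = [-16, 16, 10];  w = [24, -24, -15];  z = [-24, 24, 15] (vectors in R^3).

1

Apply Gaussian elimination to the matrix whose rows are u, v, w, z.
The echelon form has 1 nonzero row, so the rank is 1.
(With 4 elements in a 3-dimensional space the rank is at most 3.)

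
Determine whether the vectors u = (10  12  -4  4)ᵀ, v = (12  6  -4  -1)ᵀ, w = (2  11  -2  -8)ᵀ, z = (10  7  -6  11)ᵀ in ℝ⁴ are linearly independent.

linearly independent

Form the 4×4 matrix with these as columns; its determinant is 3400.
A nonzero determinant means the columns are linearly independent.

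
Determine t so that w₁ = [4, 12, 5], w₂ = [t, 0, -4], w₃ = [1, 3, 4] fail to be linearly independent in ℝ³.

Dependence holds iff the 3×3 matrix [w₁ w₂ w₃] is singular.
The determinant works out to -33*t.
Setting this to zero gives t = 0.

t = 0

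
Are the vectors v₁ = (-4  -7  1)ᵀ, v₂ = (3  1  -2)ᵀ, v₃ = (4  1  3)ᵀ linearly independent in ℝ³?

The matrix [v₁|v₂|v₃] has determinant 98.
A nonzero determinant means the columns are linearly independent.

linearly independent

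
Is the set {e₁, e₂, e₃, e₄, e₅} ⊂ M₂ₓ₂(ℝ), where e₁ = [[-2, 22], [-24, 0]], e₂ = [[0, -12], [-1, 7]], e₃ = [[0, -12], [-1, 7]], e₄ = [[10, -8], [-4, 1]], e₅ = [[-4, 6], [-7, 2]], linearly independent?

linearly dependent

Take coordinates with respect to the standard basis {E₁₁, E₁₂, E₂₁, E₂₂}.
There are 5 vectors in a 4-dimensional space, so they cannot be linearly independent.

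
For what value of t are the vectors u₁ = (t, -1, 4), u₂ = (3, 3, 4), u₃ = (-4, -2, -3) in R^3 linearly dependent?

t = 31

Place the vectors as rows of a 3×3 matrix; dependence ⇔ determinant zero.
The determinant works out to 31 - t.
Setting this to zero gives t = 31.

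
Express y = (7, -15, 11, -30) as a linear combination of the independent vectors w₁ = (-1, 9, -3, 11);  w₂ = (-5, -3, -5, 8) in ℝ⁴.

y = -2w₁ - w₂

Solve the system with w₁, w₂ as columns and y as the right-hand side.
Row-reducing the augmented matrix gives the unique coefficients (c₁, c₂) = (-2, -1).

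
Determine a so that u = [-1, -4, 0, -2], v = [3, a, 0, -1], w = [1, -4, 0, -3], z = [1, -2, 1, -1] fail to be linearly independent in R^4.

a = 4/5

The set is linearly dependent precisely when det[u; v; w; z] = 0.
The determinant works out to 4 - 5*a.
Setting this to zero gives a = 4/5.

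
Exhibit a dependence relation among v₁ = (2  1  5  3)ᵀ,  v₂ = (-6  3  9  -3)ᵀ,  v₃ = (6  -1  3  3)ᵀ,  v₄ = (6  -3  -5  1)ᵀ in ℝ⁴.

Solve the homogeneous system with v₁, v₂, v₃, v₄ as columns by row-reducing the coefficient matrix.
The free variable yields coefficients (3, 1, -3, 3) (any nonzero multiple also works).

3v₁ + v₂ - 3v₃ + 3v₄ = 0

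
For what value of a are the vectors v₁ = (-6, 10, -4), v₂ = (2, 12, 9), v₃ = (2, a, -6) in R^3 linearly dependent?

a = -18

The vectors are dependent exactly when the determinant of the matrix with rows v₁, v₂, v₃ vanishes.
Expanding, det = 46*a + 828.
Solving 46*a + 828 = 0 yields a = -18.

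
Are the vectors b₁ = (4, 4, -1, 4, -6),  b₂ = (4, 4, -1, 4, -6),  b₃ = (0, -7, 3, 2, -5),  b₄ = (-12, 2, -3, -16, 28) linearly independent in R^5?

Place the vectors as rows of a 4×5 matrix and reduce to echelon form.
The reduction yields 2 nonzero rows, so the rank is 2.
Since rank 2 < 4, the set is linearly dependent.
Indeed b₁ - b₂ = 0.

linearly dependent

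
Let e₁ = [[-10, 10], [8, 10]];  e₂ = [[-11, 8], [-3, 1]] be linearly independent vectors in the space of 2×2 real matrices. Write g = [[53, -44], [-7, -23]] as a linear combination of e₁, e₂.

g = -2e₁ - 3e₂

Identify each element with its coordinate vector in ℝ⁴ via {E₁₁, E₁₂, E₂₁, E₂₂}.
Write g = c₁e₁ + c₂e₂ and equate components.
Back-substitution yields (c₁, c₂) = (-2, -3).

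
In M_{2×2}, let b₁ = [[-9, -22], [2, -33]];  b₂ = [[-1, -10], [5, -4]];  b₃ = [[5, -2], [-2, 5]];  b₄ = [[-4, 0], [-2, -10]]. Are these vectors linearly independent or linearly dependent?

Take coordinates with respect to the standard basis {E₁₁, E₁₂, E₂₁, E₂₂}.
Form the 4×4 matrix with these as columns; its determinant is 0.
A zero determinant means the columns are linearly dependent.
Indeed b₁ - 2b₂ - b₃ - 3b₄ = 0.

linearly dependent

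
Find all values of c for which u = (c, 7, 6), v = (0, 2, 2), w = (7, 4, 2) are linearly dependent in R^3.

c = 7/2

The vectors are dependent exactly when the determinant of the matrix with rows u, v, w vanishes.
The determinant works out to 14 - 4*c.
Solving 14 - 4*c = 0 yields c = 7/2.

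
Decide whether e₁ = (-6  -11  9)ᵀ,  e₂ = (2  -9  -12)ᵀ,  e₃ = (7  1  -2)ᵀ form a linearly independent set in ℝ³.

linearly independent

The matrix [e₁|e₂|e₃] has determinant 1285.
A nonzero determinant means the columns are linearly independent.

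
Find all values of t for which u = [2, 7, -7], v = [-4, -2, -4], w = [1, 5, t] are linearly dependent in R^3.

Place the vectors as rows of a 3×3 matrix; dependence ⇔ determinant zero.
Expanding, det = 24*t + 138.
Setting this to zero gives t = -23/4.

t = -23/4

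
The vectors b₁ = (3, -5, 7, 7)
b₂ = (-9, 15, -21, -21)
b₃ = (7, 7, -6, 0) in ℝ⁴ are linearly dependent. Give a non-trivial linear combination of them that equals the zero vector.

3b₁ + b₂ = 0

Row-reduce the matrix with b₁, b₂, b₃ as columns; the null space gives the coefficients.
The free variable yields coefficients (3, 1, 0) (any nonzero multiple also works).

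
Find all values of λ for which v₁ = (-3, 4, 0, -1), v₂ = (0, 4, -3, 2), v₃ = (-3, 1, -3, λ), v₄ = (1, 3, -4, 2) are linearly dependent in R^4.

λ = -6

The set is linearly dependent precisely when det[v₁; v₂; v₃; v₄] = 0.
Expanding, det = -9*λ - 54.
This vanishes exactly when λ = -6.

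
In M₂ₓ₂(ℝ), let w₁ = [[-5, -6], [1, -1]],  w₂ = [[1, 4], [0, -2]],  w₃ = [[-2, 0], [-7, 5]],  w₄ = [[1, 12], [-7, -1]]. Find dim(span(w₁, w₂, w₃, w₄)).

Use coordinates relative to {E₁₁, E₁₂, E₂₁, E₂₂}.
Put the 4×4 matrix [w₁|w₂|w₃|w₄] into echelon form.
There are 3 pivot columns, so rank = 3.

3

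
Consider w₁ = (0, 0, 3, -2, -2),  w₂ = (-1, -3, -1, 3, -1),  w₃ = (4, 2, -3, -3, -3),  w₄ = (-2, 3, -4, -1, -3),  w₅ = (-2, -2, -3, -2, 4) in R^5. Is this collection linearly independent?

linearly independent

The matrix [w₁|w₂|w₃|w₄|w₅] has determinant -2758.
A nonzero determinant means the columns are linearly independent.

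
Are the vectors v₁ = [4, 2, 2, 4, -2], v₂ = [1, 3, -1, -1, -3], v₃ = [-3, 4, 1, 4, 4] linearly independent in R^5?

Row-reduce the matrix whose columns are v₁, v₂, v₃.
The reduction yields 3 nonzero rows, so the rank is 3.
Since rank = 3 (the number of vectors), the set is linearly independent.

linearly independent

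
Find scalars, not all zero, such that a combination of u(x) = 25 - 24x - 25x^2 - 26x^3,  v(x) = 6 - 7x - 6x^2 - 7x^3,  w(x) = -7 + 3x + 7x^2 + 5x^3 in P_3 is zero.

u - 3v + w = 0

Write each element as a vector in ℝ⁴ using {1, x, …, x^3}.
Set up α₁u + … + α₃w = 0 and solve the homogeneous system.
One solution (up to scaling) is (1, -3, 1).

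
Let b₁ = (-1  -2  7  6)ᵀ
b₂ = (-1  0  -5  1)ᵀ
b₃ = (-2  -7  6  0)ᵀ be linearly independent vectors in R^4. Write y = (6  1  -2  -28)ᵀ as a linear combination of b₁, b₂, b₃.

Since b₁, b₂, b₃ are independent, the coefficients expressing y are uniquely determined by a linear system.
Row-reducing the augmented matrix gives the unique coefficients (α₁, α₂, α₃) = (-4, -4, 1).

y = -4b₁ - 4b₂ + b₃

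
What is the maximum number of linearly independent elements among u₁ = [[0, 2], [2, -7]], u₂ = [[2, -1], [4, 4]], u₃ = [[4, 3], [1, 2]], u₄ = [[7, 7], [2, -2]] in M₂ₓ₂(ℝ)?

4

Represent each element by its coordinate vector in ℝ⁴.
Form the matrix with u₁, u₂, u₃, u₄ as columns and reduce.
Exactly 4 pivots survive; hence the rank is 4.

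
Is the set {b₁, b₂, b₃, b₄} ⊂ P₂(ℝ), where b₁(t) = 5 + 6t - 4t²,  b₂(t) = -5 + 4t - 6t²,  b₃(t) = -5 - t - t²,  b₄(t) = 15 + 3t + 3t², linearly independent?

linearly dependent

Take coordinates with respect to the standard basis {1, t, t²}.
There are 4 vectors in a 3-dimensional space, so they cannot be linearly independent.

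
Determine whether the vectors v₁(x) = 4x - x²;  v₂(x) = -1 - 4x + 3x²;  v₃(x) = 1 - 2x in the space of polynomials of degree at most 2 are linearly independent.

linearly independent

Take coordinates with respect to the standard basis {1, x, x²}.
The matrix [v₁|v₂|v₃] has determinant 6.
A nonzero determinant means the columns are linearly independent.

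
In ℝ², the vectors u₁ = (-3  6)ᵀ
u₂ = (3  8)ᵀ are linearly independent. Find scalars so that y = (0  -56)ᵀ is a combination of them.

Set up the augmented matrix [u₁ | u₂ | y] and row-reduce.
The system has the unique solution (c₁, c₂) = (-4, -4).

y = -4u₁ - 4u₂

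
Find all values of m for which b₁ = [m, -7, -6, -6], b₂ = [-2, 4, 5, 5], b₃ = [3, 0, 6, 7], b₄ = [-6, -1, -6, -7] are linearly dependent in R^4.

m = -21/5

The set is linearly dependent precisely when det[b₁; b₂; b₃; b₄] = 0.
Cofactor expansion gives det = -5*m - 21.
This vanishes exactly when m = -21/5.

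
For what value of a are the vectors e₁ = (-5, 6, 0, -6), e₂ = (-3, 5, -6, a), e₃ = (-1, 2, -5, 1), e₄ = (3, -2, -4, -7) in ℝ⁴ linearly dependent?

a = -53/8

The vectors are dependent exactly when the determinant of the matrix with rows e₁, e₂, e₃, e₄ vanishes.
The determinant works out to -24*a - 159.
This vanishes exactly when a = -53/8.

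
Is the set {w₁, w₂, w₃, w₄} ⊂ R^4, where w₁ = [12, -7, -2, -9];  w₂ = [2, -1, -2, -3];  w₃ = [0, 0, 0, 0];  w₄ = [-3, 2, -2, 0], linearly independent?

One of the vectors is the zero vector, so the set is linearly dependent.

linearly dependent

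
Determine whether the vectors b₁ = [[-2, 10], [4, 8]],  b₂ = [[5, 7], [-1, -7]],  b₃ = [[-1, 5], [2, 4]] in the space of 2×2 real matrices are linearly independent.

Take coordinates with respect to the standard basis {E₁₁, E₁₂, E₂₁, E₂₂}.
One vector is a scalar multiple of another, so the set is dependent.

linearly dependent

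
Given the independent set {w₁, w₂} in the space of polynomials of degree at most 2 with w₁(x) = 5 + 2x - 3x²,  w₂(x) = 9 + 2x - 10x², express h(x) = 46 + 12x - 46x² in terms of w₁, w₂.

h = 2w₁ + 4w₂

Take coordinate vectors relative to {1, x, x²}.
Write h = c₁w₁ + c₂w₂ and equate components.
The system has the unique solution (c₁, c₂) = (2, 4).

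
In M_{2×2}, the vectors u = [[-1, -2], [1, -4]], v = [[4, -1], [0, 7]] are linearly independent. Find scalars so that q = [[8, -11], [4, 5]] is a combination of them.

q = 4u + 3v

Work in coordinates with respect to the standard basis {E₁₁, E₁₂, E₂₁, E₂₂}.
Since u, v are independent, the coefficients expressing q are uniquely determined by a linear system.
The system has the unique solution (a₁, a₂) = (4, 3).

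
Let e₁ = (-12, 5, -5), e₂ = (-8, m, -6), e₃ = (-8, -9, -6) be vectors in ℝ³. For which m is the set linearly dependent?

m = -9

The set is linearly dependent precisely when det[e₁; e₂; e₃] = 0.
Expanding, det = 32*m + 288.
Solving 32*m + 288 = 0 yields m = -9.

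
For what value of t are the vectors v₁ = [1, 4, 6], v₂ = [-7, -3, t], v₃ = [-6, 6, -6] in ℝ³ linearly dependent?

t = -17

The set is linearly dependent precisely when det[v₁; v₂; v₃] = 0.
Expanding, det = -30*t - 510.
This vanishes exactly when t = -17.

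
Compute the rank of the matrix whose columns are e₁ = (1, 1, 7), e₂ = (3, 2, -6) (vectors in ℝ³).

Row-reduce the 2×3 matrix with these as rows.
The echelon form has 2 nonzero rows, so the rank is 2.

2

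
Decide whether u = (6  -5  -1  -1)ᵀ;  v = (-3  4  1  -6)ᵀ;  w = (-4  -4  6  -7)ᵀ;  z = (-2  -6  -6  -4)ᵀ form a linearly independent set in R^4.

Row-reduce the matrix whose columns are u, v, w, z.
The reduction yields 4 nonzero rows, so the rank is 4.
Since rank = 4 (the number of vectors), the set is linearly independent.

linearly independent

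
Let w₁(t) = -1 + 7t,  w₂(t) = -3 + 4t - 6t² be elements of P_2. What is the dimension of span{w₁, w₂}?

2

Pass to coordinate vectors with respect to the basis {1, t, t²}.
Put the 3×2 matrix [w₁|w₂] into echelon form.
Exactly 2 pivots survive; hence the rank is 2.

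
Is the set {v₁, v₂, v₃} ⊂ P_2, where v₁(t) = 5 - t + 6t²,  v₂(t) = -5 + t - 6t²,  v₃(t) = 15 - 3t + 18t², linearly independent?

linearly dependent

Take coordinates with respect to the standard basis {1, t, t²}.
Place the vectors as rows of a 3×3 matrix and reduce to echelon form.
The reduction yields 1 nonzero row, so the rank is 1.
Since rank 1 < 3, the set is linearly dependent.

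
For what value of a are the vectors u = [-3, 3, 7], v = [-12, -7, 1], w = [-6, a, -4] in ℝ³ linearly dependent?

Place the vectors as rows of a 3×3 matrix; dependence ⇔ determinant zero.
Expanding, det = -81*a - 540.
Setting this to zero gives a = -20/3.

a = -20/3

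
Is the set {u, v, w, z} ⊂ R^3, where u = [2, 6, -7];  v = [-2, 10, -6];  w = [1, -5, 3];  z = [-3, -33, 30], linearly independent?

There are 4 vectors in a 3-dimensional space, so they cannot be linearly independent.

linearly dependent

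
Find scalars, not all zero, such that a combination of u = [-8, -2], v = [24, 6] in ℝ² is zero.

3u + v = 0

Row-reduce the matrix with u, v as columns; the null space gives the coefficients.
A generator of the null space is (3, 1).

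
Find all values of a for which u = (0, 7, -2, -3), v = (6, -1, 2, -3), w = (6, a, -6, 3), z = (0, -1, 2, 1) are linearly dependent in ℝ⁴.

The vectors are dependent exactly when the determinant of the matrix with rows u, v, w, z vanishes.
Cofactor expansion gives det = 24*a + 648.
This vanishes exactly when a = -27.

a = -27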